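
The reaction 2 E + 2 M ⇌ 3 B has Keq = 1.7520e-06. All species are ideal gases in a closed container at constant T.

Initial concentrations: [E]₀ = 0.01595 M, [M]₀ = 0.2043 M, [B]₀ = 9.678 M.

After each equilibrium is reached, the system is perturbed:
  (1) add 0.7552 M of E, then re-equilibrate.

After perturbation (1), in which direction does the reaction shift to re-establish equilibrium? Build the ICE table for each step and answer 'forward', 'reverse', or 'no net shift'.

Direction: forward

Q₀ = 8.5369e+07 vs Keq = 1.7520e-06 ⇒ Q>K, reverse
Step 1:
                  E         M         B
  Initial   0.01595    0.2043     9.678
  Change      6.355     6.355    -9.533
  Equil       6.371      6.56    0.1452
  solve Keq expr → x = -3.178; check Q = 1.7520e-06
Then add 0.7552 M of E.
Step 2:
                  E         M         B
  Initial     7.126      6.56    0.1452
  Change  -0.007355 -0.007355   0.01103
  Equil       7.119     6.552    0.1562
  solve Keq expr → x = 0.003677; check Q = 1.7520e-06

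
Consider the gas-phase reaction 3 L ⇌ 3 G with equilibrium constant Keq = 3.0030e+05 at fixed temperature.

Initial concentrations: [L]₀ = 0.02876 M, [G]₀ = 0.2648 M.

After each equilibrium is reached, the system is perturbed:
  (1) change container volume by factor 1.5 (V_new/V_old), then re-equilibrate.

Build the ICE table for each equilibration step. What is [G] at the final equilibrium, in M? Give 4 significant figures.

Q₀ = 780.5 vs Keq = 3.0030e+05 ⇒ Q<K, forward
Step 1:
                    L           G
  I           0.02876      0.2648
  C          -0.02444     0.02444
  E          0.004319      0.2892
  solve Keq expr → x = 0.008147; check Q = 3.0030e+05
Then change container volume by factor 1.5 (V_new/V_old).
Step 2:
                    L           G
  I          0.002879      0.1928
  C                 0           0
  E          0.002879      0.1928
  solve Keq expr → x = 0; check Q = 3.0030e+05

[G]_eq = 0.1928 M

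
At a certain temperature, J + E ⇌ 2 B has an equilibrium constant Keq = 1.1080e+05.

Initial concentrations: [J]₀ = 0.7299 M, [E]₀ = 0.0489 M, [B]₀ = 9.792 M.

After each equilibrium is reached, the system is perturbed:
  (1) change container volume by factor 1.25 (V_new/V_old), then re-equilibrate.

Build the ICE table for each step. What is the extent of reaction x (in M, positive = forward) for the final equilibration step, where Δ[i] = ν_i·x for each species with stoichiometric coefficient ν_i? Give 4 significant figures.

Q₀ = 2686 vs Keq = 1.1080e+05 ⇒ Q<K, forward
Step 1:
                   J          E          B
  init        0.7299     0.0489      9.792
  Δ         -0.04761   -0.04761    0.09521
  eq          0.6823   0.001293      9.887
  solve Keq expr → x = 0.04761; check Q = 1.1080e+05
Then change container volume by factor 1.25 (V_new/V_old).
Step 2:
                   J          E          B
  init        0.5458   0.001034       7.91
  Δ                0          0          0
  eq          0.5458   0.001034       7.91
  solve Keq expr → x = 0; check Q = 1.1080e+05

x = 0 M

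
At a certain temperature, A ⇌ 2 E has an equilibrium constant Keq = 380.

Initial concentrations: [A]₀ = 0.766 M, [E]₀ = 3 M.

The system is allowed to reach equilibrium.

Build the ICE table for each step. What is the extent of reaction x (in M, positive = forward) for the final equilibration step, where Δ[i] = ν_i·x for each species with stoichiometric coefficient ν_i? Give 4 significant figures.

x = 0.7144 M

Q₀ = 11.75 vs Keq = 380 ⇒ Q<K, forward
Step 1:
                  A         E
  Initial     0.766         3
  Change    -0.7144     1.429
  Equil     0.05162     4.429
  solve Keq expr → x = 0.7144; check Q = 380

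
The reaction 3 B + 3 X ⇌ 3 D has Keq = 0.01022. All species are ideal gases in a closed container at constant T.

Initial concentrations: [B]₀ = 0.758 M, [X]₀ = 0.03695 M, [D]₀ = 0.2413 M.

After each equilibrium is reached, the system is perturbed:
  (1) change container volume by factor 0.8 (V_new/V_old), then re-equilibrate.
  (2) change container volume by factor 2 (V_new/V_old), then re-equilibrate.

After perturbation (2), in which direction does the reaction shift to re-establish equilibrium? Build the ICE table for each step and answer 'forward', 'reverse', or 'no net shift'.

Direction: reverse

Q₀ = 639.5 vs Keq = 0.01022 ⇒ Q>K, reverse
Step 1:
                   B          X          D
  init         0.758    0.03695     0.2413
  Δ           0.1937     0.1937    -0.1937
  eq          0.9517     0.2306    0.04763
  solve Keq expr → x = -0.06456; check Q = 0.01022
Then change container volume by factor 0.8 (V_new/V_old).
Step 2:
                   B          X          D
  init          1.19     0.2883    0.05954
  Δ         -0.01129   -0.01129    0.01129
  eq           1.178      0.277    0.07083
  solve Keq expr → x = 0.003764; check Q = 0.01022
Then change container volume by factor 2 (V_new/V_old).
Step 3:
                   B          X          D
  init        0.5891     0.1385    0.03541
  Δ          0.01525    0.01525   -0.01525
  eq          0.6044     0.1537    0.02016
  solve Keq expr → x = -0.005083; check Q = 0.01022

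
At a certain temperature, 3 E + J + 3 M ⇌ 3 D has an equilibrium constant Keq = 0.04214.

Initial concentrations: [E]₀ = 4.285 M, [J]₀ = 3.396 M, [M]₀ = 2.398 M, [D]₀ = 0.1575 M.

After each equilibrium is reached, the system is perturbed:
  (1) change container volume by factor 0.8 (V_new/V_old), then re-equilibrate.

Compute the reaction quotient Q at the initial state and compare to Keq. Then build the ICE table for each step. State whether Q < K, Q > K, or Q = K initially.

Q₀ = 1.0604e-06; Q < K (proceeds forward)

Q₀ = 1.0604e-06 vs Keq = 0.04214 ⇒ Q<K, forward
Step 1:
                  E         J         M         D
  Initial     4.285     3.396     2.398    0.1575
  Change     -1.359    -0.453    -1.359     1.359
  Equil       2.926     2.943     1.039     1.516
  solve Keq expr → x = 0.453; check Q = 0.04214
Then change container volume by factor 0.8 (V_new/V_old).
Step 2:
                  E         J         M         D
  Initial     3.658     3.679     1.299     1.895
  Change     -0.181  -0.06033    -0.181     0.181
  Equil       3.477     3.618     1.118     2.076
  solve Keq expr → x = 0.06033; check Q = 0.04214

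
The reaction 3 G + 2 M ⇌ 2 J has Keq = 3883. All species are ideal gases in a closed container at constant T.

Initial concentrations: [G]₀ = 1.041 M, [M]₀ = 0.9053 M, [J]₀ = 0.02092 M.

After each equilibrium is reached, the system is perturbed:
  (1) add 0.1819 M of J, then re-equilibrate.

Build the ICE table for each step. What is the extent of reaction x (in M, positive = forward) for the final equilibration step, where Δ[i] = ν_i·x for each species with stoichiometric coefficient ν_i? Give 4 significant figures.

Q₀ = 4.7335e-04 vs Keq = 3883 ⇒ Q<K, forward
Step 1:
                  G         M         J
  init        1.041    0.9053   0.02092
  Δ         -0.9315    -0.621     0.621
  eq         0.1095    0.2843    0.6419
  solve Keq expr → x = 0.3105; check Q = 3883
Then add 0.1819 M of J.
Step 2:
                  G         M         J
  init       0.1095    0.2843    0.8238
  Δ         0.01567   0.01045  -0.01045
  eq         0.1252    0.2947    0.8134
  solve Keq expr → x = -0.005224; check Q = 3883

x = -0.005224 M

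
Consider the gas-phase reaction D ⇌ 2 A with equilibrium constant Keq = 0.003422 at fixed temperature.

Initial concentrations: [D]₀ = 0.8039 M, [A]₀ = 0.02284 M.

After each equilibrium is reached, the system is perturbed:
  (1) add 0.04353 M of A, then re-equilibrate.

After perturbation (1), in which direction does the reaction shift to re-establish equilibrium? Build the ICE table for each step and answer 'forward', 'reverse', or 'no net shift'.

Q₀ = 6.4892e-04 vs Keq = 0.003422 ⇒ Q<K, forward
Step 1:
                   D          A
  init        0.8039    0.02284
  Δ         -0.01457    0.02913
  eq          0.7893    0.05197
  solve Keq expr → x = 0.01457; check Q = 0.003422
Then add 0.04353 M of A.
Step 2:
                   D          A
  init        0.7893     0.0955
  Δ          0.02141   -0.04283
  eq          0.8107    0.05267
  solve Keq expr → x = -0.02141; check Q = 0.003422

Direction: reverse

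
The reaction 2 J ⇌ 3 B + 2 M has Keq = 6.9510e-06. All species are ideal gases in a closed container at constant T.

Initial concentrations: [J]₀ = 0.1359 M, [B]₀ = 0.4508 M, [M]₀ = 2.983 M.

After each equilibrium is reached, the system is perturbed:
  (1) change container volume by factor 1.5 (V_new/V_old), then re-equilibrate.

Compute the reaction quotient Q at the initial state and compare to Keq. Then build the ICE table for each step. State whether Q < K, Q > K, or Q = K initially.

Q₀ = 44.14; Q > K (proceeds reverse)

Q₀ = 44.14 vs Keq = 6.9510e-06 ⇒ Q>K, reverse
Step 1:
                  J         B         M
  init       0.1359    0.4508     2.983
  Δ          0.2968   -0.4452   -0.2968
  eq         0.4327   0.00565     2.686
  solve Keq expr → x = -0.1484; check Q = 6.9510e-06
Then change container volume by factor 1.5 (V_new/V_old).
Step 2:
                  J         B         M
  init       0.2884  0.003766     1.791
  Δ       -0.001243  0.001864  0.001243
  eq         0.2872  0.005631     1.792
  solve Keq expr → x = 6.2146e-04; check Q = 6.9510e-06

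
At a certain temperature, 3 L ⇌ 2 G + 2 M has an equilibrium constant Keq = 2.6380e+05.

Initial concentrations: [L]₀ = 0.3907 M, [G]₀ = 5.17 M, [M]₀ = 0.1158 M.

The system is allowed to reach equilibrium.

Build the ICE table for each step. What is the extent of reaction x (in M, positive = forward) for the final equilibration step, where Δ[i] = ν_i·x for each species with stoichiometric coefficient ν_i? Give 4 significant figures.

Q₀ = 6.01 vs Keq = 2.6380e+05 ⇒ Q<K, forward
Step 1:
                   L          G          M
  Initial     0.3907       5.17     0.1158
  Change     -0.3664     0.2442     0.2442
  Equil      0.02433      5.414       0.36
  solve Keq expr → x = 0.1221; check Q = 2.6380e+05

x = 0.1221 M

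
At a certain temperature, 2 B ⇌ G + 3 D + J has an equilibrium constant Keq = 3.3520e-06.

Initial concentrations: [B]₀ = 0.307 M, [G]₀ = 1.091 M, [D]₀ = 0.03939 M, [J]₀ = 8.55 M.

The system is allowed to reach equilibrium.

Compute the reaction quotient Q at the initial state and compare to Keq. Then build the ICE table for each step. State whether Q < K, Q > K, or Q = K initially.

Q₀ = 0.006049; Q > K (proceeds reverse)

Q₀ = 0.006049 vs Keq = 3.3520e-06 ⇒ Q>K, reverse
Step 1:
                    B           G           D           J
  I             0.307       1.091     0.03939        8.55
  C           0.02398    -0.01199    -0.03597    -0.01199
  E             0.331       1.079    0.003416       8.538
  solve Keq expr → x = -0.01199; check Q = 3.3520e-06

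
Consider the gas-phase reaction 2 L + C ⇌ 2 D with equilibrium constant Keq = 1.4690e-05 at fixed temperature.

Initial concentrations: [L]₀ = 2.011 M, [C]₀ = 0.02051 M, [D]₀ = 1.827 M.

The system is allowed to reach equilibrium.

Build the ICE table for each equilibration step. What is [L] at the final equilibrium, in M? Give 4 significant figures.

Q₀ = 40.24 vs Keq = 1.4690e-05 ⇒ Q>K, reverse
Step 1:
                  L         C         D
  init        2.011   0.02051     1.827
  Δ           1.813    0.9064    -1.813
  eq          3.824     0.927   0.01411
  solve Keq expr → x = -0.9064; check Q = 1.4690e-05

[L]_eq = 3.824 M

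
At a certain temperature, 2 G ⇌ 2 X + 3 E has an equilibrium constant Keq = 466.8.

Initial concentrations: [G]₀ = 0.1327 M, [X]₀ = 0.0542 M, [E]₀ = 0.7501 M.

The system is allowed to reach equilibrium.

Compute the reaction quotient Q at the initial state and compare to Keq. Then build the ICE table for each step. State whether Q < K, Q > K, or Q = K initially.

Q₀ = 0.07041; Q < K (proceeds forward)

Q₀ = 0.07041 vs Keq = 466.8 ⇒ Q<K, forward
Step 1:
                    G           X           E
  init         0.1327      0.0542      0.7501
  Δ           -0.1252      0.1252      0.1877
  eq          0.00754      0.1794      0.9378
  solve Keq expr → x = 0.06258; check Q = 466.8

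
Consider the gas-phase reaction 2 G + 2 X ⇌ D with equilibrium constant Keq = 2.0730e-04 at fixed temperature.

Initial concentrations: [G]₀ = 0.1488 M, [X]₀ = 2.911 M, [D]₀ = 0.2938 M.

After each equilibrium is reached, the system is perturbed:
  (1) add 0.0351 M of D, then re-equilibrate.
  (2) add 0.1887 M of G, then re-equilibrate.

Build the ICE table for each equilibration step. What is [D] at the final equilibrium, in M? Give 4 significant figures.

Q₀ = 1.566 vs Keq = 2.0730e-04 ⇒ Q>K, reverse
Step 1:
                   G          X          D
  I           0.1488      2.911     0.2938
  C           0.5849     0.5849    -0.2924
  E           0.7337      3.496   0.001364
  solve Keq expr → x = -0.2924; check Q = 2.0730e-04
Then add 0.0351 M of D.
Step 2:
                   G          X          D
  I           0.7337      3.496    0.03646
  C          0.06953    0.06953   -0.03476
  E           0.8032      3.565     0.0017
  solve Keq expr → x = -0.03476; check Q = 2.0730e-04
Then add 0.1887 M of G.
Step 3:
                   G          X          D
  I           0.9919      3.565     0.0017
  C        -0.001762  -0.001762 8.8089e-04
  E           0.9901      3.564   0.002581
  solve Keq expr → x = 8.8089e-04; check Q = 2.0730e-04

[D]_eq = 0.002581 M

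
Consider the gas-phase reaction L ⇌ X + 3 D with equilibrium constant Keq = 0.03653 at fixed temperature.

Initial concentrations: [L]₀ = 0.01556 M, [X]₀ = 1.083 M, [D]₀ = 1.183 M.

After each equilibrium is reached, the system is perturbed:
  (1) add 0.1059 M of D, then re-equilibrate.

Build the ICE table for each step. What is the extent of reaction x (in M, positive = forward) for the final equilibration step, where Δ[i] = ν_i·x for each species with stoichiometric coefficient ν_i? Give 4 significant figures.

x = -0.03151 M

Q₀ = 115.2 vs Keq = 0.03653 ⇒ Q>K, reverse
Step 1:
                    L           X           D
  I           0.01556       1.083       1.183
  C            0.3113     -0.3113     -0.9338
  E            0.3268      0.7717      0.2492
  solve Keq expr → x = -0.3113; check Q = 0.03653
Then add 0.1059 M of D.
Step 2:
                    L           X           D
  I            0.3268      0.7717      0.3551
  C           0.03151    -0.03151    -0.09454
  E            0.3583      0.7402      0.2605
  solve Keq expr → x = -0.03151; check Q = 0.03653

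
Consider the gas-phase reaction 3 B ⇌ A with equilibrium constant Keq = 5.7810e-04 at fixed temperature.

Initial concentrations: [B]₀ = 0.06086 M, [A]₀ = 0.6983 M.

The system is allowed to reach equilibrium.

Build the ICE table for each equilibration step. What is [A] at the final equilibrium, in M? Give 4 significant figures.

Q₀ = 3098 vs Keq = 5.7810e-04 ⇒ Q>K, reverse
Step 1:
                    B           A
  init        0.06086      0.6983
  Δ             2.078     -0.6926
  eq            2.139    0.005656
  solve Keq expr → x = -0.6926; check Q = 5.7810e-04

[A]_eq = 0.005656 M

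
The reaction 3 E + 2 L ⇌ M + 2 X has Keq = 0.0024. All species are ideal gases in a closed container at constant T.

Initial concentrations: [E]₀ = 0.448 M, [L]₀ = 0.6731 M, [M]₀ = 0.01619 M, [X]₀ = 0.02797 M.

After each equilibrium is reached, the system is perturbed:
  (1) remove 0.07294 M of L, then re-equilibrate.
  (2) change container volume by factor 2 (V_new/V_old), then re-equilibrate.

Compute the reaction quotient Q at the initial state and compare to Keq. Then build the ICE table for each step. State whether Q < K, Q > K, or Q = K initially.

Q₀ = 3.1091e-04 vs Keq = 0.0024 ⇒ Q<K, forward
Step 1:
                  E         L         M         X
  Initial     0.448    0.6731   0.01619   0.02797
  Change   -0.03443  -0.02296   0.01148   0.02296
  Equil      0.4136    0.6501   0.02767   0.05093
  solve Keq expr → x = 0.01148; check Q = 0.0024
Then remove 0.07294 M of L.
Step 2:
                  E         L         M         X
  Initial    0.4136    0.5772   0.02767   0.05093
  Change   0.004859  0.003239  -0.00162 -0.003239
  Equil      0.4184    0.5804   0.02605   0.04769
  solve Keq expr → x = -0.00162; check Q = 0.0024
Then change container volume by factor 2 (V_new/V_old).
Step 3:
                  E         L         M         X
  Initial    0.2092    0.2902   0.01302   0.02384
  Change    0.01186  0.007905 -0.003952 -0.007905
  Equil      0.2211    0.2981  0.009072   0.01594
  solve Keq expr → x = -0.003952; check Q = 0.0024

Q₀ = 3.1091e-04; Q < K (proceeds forward)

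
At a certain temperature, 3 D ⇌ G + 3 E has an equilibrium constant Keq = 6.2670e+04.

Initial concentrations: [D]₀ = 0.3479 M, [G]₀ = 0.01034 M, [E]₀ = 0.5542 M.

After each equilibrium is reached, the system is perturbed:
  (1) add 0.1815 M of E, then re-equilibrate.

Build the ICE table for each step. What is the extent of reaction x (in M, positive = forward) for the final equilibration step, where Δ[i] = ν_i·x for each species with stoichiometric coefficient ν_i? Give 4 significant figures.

x = -7.3843e-04 M

Q₀ = 0.0418 vs Keq = 6.2670e+04 ⇒ Q<K, forward
Step 1:
                   D          G          E
  I           0.3479    0.01034     0.5542
  C          -0.3368     0.1123     0.3368
  E          0.01114     0.1226      0.891
  solve Keq expr → x = 0.1123; check Q = 6.2670e+04
Then add 0.1815 M of E.
Step 2:
                   D          G          E
  I          0.01114     0.1226      1.072
  C         0.002215 -7.3843e-04  -0.002215
  E          0.01336     0.1219       1.07
  solve Keq expr → x = -7.3843e-04; check Q = 6.2670e+04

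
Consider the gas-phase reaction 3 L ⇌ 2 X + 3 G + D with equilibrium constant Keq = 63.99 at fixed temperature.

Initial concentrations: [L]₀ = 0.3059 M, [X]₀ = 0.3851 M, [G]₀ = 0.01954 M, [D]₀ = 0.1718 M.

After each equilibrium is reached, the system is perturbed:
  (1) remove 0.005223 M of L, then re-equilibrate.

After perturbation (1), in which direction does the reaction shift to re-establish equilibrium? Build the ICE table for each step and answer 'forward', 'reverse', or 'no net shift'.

Q₀ = 6.6406e-06 vs Keq = 63.99 ⇒ Q<K, forward
Step 1:
                   L          X          G          D
  init        0.3059     0.3851    0.01954     0.1718
  Δ          -0.2737     0.1825     0.2737    0.09123
  eq          0.0322     0.5676     0.2932      0.263
  solve Keq expr → x = 0.09123; check Q = 63.99
Then remove 0.005223 M of L.
Step 2:
                   L          X          G          D
  init       0.02698     0.5676     0.2932      0.263
  Δ          0.00455  -0.003033   -0.00455  -0.001517
  eq         0.03153     0.5645     0.2887     0.2615
  solve Keq expr → x = -0.001517; check Q = 63.99

Direction: reverse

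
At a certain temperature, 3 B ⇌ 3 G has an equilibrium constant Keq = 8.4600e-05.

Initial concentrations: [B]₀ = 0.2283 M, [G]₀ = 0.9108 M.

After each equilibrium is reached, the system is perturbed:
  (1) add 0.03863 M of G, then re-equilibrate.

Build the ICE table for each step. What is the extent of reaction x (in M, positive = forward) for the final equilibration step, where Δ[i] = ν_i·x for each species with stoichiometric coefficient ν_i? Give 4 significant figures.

x = -0.01234 M

Q₀ = 63.5 vs Keq = 8.4600e-05 ⇒ Q>K, reverse
Step 1:
                  B         G
  Initial    0.2283    0.9108
  Change     0.8629   -0.8629
  Equil       1.091    0.0479
  solve Keq expr → x = -0.2876; check Q = 8.4600e-05
Then add 0.03863 M of G.
Step 2:
                  B         G
  Initial     1.091   0.08653
  Change    0.03701  -0.03701
  Equil       1.128   0.04953
  solve Keq expr → x = -0.01234; check Q = 8.4600e-05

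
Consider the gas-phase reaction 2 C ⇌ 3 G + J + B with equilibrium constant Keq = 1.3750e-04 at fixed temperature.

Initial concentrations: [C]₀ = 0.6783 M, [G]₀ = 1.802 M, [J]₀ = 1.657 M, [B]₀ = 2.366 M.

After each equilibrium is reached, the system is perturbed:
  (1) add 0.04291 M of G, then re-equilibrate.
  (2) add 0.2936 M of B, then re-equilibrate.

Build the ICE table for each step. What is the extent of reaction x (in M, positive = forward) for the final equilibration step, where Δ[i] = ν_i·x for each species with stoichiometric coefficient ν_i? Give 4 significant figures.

x = -0.001027 M

Q₀ = 49.86 vs Keq = 1.3750e-04 ⇒ Q>K, reverse
Step 1:
                    C           G           J           B
  init         0.6783       1.802       1.657       2.366
  Δ              1.16       -1.74     -0.5799     -0.5799
  eq            1.838     0.06227       1.077       1.786
  solve Keq expr → x = -0.5799; check Q = 1.3750e-04
Then add 0.04291 M of G.
Step 2:
                    C           G           J           B
  init          1.838      0.1052       1.077       1.786
  Δ           0.02789    -0.04184    -0.01395    -0.01395
  eq            1.866     0.06334       1.063       1.772
  solve Keq expr → x = -0.01395; check Q = 1.3750e-04
Then add 0.2936 M of B.
Step 3:
                    C           G           J           B
  init          1.866     0.06334       1.063       2.066
  Δ          0.002055   -0.003082   -0.001027   -0.001027
  eq            1.868     0.06026       1.062       2.065
  solve Keq expr → x = -0.001027; check Q = 1.3750e-04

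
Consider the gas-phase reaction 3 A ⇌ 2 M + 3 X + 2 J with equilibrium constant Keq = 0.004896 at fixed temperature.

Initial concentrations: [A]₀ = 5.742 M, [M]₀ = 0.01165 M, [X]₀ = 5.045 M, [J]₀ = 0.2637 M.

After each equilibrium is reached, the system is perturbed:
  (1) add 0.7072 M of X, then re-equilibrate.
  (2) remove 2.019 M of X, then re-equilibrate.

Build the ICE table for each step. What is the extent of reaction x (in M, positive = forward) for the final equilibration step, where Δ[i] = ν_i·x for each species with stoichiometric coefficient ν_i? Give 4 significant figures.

Q₀ = 6.4013e-06 vs Keq = 0.004896 ⇒ Q<K, forward
Step 1:
                   A          M          X          J
  init         5.742    0.01165      5.045     0.2637
  Δ          -0.2436     0.1624     0.2436     0.1624
  eq           5.498     0.1741      5.289     0.4261
  solve Keq expr → x = 0.08121; check Q = 0.004896
Then add 0.7072 M of X.
Step 2:
                   A          M          X          J
  init         5.498     0.1741      5.996     0.4261
  Δ          0.03038   -0.02025   -0.03038   -0.02025
  eq           5.529     0.1538      5.965     0.4059
  solve Keq expr → x = -0.01013; check Q = 0.004896
Then remove 2.019 M of X.
Step 3:
                   A          M          X          J
  init         5.529     0.1538      3.946     0.4059
  Δ          -0.1085    0.07232     0.1085    0.07232
  eq            5.42     0.2261      4.055     0.4782
  solve Keq expr → x = 0.03616; check Q = 0.004896

x = 0.03616 M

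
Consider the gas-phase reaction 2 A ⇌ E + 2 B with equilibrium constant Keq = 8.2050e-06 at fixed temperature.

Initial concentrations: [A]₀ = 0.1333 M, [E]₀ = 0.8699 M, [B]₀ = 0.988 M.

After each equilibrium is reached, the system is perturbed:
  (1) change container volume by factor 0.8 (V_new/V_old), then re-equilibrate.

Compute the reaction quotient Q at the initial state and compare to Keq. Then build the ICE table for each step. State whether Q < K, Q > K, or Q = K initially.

Q₀ = 47.79 vs Keq = 8.2050e-06 ⇒ Q>K, reverse
Step 1:
                  A         E         B
  I          0.1333    0.8699     0.988
  C          0.9828   -0.4914   -0.9828
  E           1.116    0.3785  0.005197
  solve Keq expr → x = -0.4914; check Q = 8.2050e-06
Then change container volume by factor 0.8 (V_new/V_old).
Step 2:
                  A         E         B
  I           1.395    0.4731  0.006496
  C       6.8084e-04 -3.4042e-04 -6.8084e-04
  E           1.396    0.4728  0.005815
  solve Keq expr → x = -3.4042e-04; check Q = 8.2050e-06

Q₀ = 47.79; Q > K (proceeds reverse)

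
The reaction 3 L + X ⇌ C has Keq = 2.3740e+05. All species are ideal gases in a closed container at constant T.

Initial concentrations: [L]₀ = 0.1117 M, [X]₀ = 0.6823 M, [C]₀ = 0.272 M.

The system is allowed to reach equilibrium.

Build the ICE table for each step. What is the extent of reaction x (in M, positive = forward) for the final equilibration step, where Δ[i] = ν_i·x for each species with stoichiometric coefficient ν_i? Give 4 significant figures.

Q₀ = 286 vs Keq = 2.3740e+05 ⇒ Q<K, forward
Step 1:
                   L          X          C
  Initial     0.1117     0.6823      0.272
  Change    -0.09914   -0.03305    0.03305
  Equil      0.01256     0.6493      0.305
  solve Keq expr → x = 0.03305; check Q = 2.3740e+05

x = 0.03305 M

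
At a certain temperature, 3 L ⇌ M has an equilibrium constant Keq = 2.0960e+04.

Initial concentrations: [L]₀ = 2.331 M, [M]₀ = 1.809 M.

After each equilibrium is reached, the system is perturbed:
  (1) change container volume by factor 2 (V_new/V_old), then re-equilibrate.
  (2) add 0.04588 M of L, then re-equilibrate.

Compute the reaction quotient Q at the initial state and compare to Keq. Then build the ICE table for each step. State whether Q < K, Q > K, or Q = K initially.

Q₀ = 0.1428 vs Keq = 2.0960e+04 ⇒ Q<K, forward
Step 1:
                    L           M
  I             2.331       1.809
  C            -2.281      0.7604
  E           0.04968       2.569
  solve Keq expr → x = 0.7604; check Q = 2.0960e+04
Then change container volume by factor 2 (V_new/V_old).
Step 2:
                    L           M
  I           0.02484       1.285
  C           0.01454   -0.004847
  E           0.03938        1.28
  solve Keq expr → x = -0.004847; check Q = 2.0960e+04
Then add 0.04588 M of L.
Step 3:
                    L           M
  I           0.08526        1.28
  C          -0.04572     0.01524
  E           0.03953       1.295
  solve Keq expr → x = 0.01524; check Q = 2.0960e+04

Q₀ = 0.1428; Q < K (proceeds forward)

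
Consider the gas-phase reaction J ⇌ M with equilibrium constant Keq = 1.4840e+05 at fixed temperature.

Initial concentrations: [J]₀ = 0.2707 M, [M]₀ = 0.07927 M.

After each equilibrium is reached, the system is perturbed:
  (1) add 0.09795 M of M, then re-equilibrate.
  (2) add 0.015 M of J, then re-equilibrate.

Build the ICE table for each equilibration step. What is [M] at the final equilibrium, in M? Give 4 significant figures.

Q₀ = 0.2928 vs Keq = 1.4840e+05 ⇒ Q<K, forward
Step 1:
                  J         M
  init       0.2707   0.07927
  Δ         -0.2707    0.2707
  eq      2.3583e-06      0.35
  solve Keq expr → x = 0.2707; check Q = 1.4840e+05
Then add 0.09795 M of M.
Step 2:
                  J         M
  init    2.3583e-06    0.4479
  Δ       6.6004e-07 -6.6004e-07
  eq      3.0183e-06    0.4479
  solve Keq expr → x = -6.6004e-07; check Q = 1.4840e+05
Then add 0.015 M of J.
Step 3:
                  J         M
  init        0.015    0.4479
  Δ          -0.015     0.015
  eq      3.1194e-06    0.4629
  solve Keq expr → x = 0.015; check Q = 1.4840e+05

[M]_eq = 0.4629 M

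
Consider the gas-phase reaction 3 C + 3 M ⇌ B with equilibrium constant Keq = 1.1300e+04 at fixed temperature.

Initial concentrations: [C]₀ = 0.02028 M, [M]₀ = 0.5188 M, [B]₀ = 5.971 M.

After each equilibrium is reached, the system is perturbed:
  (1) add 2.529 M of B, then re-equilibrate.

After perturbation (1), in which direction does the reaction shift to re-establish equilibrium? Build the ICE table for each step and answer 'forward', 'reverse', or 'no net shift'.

Direction: reverse

Q₀ = 5.1268e+06 vs Keq = 1.1300e+04 ⇒ Q>K, reverse
Step 1:
                   C          M          B
  init       0.02028     0.5188      5.971
  Δ           0.1084     0.1084   -0.03612
  eq          0.1286     0.6272      5.935
  solve Keq expr → x = -0.03612; check Q = 1.1300e+04
Then add 2.529 M of B.
Step 2:
                   C          M          B
  init        0.1286     0.6272      8.464
  Δ          0.01316    0.01316  -0.004386
  eq          0.1418     0.6403      8.459
  solve Keq expr → x = -0.004386; check Q = 1.1300e+04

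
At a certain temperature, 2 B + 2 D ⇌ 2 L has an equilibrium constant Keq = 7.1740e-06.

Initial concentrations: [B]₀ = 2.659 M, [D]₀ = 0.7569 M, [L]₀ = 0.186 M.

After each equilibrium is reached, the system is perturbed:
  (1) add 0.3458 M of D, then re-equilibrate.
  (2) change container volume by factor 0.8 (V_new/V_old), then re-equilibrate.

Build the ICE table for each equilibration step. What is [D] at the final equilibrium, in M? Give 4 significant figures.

[D]_eq = 1.596 M

Q₀ = 0.008541 vs Keq = 7.1740e-06 ⇒ Q>K, reverse
Step 1:
                   B          D          L
  init         2.659     0.7569      0.186
  Δ           0.1789     0.1789    -0.1789
  eq           2.838     0.9358   0.007113
  solve Keq expr → x = -0.08944; check Q = 7.1740e-06
Then add 0.3458 M of D.
Step 2:
                   B          D          L
  init         2.838      1.282   0.007113
  Δ          -0.0026    -0.0026     0.0026
  eq           2.835      1.279   0.009713
  solve Keq expr → x = 0.0013; check Q = 7.1740e-06
Then change container volume by factor 0.8 (V_new/V_old).
Step 3:
                   B          D          L
  init         3.544      1.599    0.01214
  Δ        -0.002994  -0.002994   0.002994
  eq           3.541      1.596    0.01514
  solve Keq expr → x = 0.001497; check Q = 7.1740e-06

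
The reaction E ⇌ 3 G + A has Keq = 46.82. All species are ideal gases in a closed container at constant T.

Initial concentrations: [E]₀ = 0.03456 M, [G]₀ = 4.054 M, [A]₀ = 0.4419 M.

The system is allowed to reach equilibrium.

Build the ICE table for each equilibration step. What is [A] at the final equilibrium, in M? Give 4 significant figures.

[A]_eq = 0.2507 M

Q₀ = 851.9 vs Keq = 46.82 ⇒ Q>K, reverse
Step 1:
                    E           G           A
  init        0.03456       4.054      0.4419
  Δ            0.1912     -0.5736     -0.1912
  eq           0.2258        3.48      0.2507
  solve Keq expr → x = -0.1912; check Q = 46.82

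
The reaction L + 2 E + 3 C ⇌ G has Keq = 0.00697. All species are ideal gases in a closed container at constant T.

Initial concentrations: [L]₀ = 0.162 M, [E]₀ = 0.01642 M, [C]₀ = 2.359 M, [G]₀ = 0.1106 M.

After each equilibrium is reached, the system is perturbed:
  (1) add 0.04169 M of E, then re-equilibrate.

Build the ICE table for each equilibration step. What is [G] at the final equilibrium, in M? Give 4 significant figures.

[G]_eq = 0.002724 M

Q₀ = 192.9 vs Keq = 0.00697 ⇒ Q>K, reverse
Step 1:
                   L          E          C          G
  init         0.162    0.01642      2.359     0.1106
  Δ           0.1086     0.2172     0.3258    -0.1086
  eq          0.2706     0.2336      2.685   0.001992
  solve Keq expr → x = -0.1086; check Q = 0.00697
Then add 0.04169 M of E.
Step 2:
                   L          E          C          G
  init        0.2706     0.2753      2.685   0.001992
  Δ       -7.3113e-04  -0.001462  -0.002193 7.3113e-04
  eq          0.2699     0.2739      2.683   0.002724
  solve Keq expr → x = 7.3113e-04; check Q = 0.00697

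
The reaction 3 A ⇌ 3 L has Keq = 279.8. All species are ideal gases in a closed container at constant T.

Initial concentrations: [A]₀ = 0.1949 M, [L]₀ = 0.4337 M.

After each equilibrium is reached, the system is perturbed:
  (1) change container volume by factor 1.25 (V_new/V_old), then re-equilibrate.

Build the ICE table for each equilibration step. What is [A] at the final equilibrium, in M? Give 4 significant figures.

Q₀ = 11.02 vs Keq = 279.8 ⇒ Q<K, forward
Step 1:
                  A         L
  init       0.1949    0.4337
  Δ         -0.1115    0.1115
  eq        0.08336    0.5452
  solve Keq expr → x = 0.03718; check Q = 279.8
Then change container volume by factor 1.25 (V_new/V_old).
Step 2:
                  A         L
  init      0.06669    0.4362
  Δ               0         0
  eq        0.06669    0.4362
  solve Keq expr → x = 0; check Q = 279.8

[A]_eq = 0.06669 M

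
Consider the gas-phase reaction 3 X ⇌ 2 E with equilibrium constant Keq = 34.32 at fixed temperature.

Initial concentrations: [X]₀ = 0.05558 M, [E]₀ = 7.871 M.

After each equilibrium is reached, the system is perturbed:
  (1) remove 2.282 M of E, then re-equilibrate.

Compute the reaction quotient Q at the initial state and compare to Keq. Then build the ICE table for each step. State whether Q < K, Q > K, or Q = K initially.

Q₀ = 3.6083e+05 vs Keq = 34.32 ⇒ Q>K, reverse
Step 1:
                    X           E
  Initial     0.05558       7.871
  Change        1.086     -0.7241
  Equil         1.142       7.147
  solve Keq expr → x = -0.362; check Q = 34.32
Then remove 2.282 M of E.
Step 2:
                    X           E
  Initial       1.142       4.865
  Change      -0.2391      0.1594
  Equil        0.9027       5.024
  solve Keq expr → x = 0.07968; check Q = 34.32

Q₀ = 3.6083e+05; Q > K (proceeds reverse)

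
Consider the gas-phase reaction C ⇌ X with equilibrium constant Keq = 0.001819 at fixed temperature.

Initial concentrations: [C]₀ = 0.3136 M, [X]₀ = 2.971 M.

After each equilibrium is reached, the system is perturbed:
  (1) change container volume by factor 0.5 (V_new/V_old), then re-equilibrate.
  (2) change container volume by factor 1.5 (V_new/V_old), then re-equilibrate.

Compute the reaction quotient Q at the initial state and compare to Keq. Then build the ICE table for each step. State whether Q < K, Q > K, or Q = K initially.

Q₀ = 9.474 vs Keq = 0.001819 ⇒ Q>K, reverse
Step 1:
                    C           X
  Initial      0.3136       2.971
  Change        2.965      -2.965
  Equil         3.279    0.005964
  solve Keq expr → x = -2.965; check Q = 0.001819
Then change container volume by factor 0.5 (V_new/V_old).
Step 2:
                    C           X
  Initial       6.557     0.01193
  Change            0           0
  Equil         6.557     0.01193
  solve Keq expr → x = 0; check Q = 0.001819
Then change container volume by factor 1.5 (V_new/V_old).
Step 3:
                    C           X
  Initial       4.372    0.007952
  Change            0           0
  Equil         4.372    0.007952
  solve Keq expr → x = 0; check Q = 0.001819

Q₀ = 9.474; Q > K (proceeds reverse)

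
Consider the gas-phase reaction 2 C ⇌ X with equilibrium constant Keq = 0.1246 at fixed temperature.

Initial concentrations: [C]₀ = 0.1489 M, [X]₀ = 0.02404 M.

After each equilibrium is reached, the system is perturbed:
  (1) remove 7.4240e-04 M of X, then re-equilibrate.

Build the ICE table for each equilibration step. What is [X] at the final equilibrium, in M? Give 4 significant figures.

[X]_eq = 0.004348 M

Q₀ = 1.084 vs Keq = 0.1246 ⇒ Q>K, reverse
Step 1:
                  C         X
  init       0.1489   0.02404
  Δ         0.03926  -0.01963
  eq         0.1882  0.004411
  solve Keq expr → x = -0.01963; check Q = 0.1246
Then remove 7.4240e-04 M of X.
Step 2:
                  C         X
  init       0.1882  0.003669
  Δ       -0.001358 6.7896e-04
  eq         0.1868  0.004348
  solve Keq expr → x = 6.7896e-04; check Q = 0.1246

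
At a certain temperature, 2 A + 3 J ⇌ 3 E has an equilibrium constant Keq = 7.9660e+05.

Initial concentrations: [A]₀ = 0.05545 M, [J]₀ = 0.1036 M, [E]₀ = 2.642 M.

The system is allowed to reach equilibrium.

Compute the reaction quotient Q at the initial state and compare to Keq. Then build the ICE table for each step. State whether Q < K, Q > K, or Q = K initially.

Q₀ = 5.3941e+06 vs Keq = 7.9660e+05 ⇒ Q>K, reverse
Step 1:
                  A         J         E
  init      0.05545    0.1036     2.642
  Δ         0.02846   0.04269  -0.04269
  eq        0.08391    0.1463     2.599
  solve Keq expr → x = -0.01423; check Q = 7.9660e+05

Q₀ = 5.3941e+06; Q > K (proceeds reverse)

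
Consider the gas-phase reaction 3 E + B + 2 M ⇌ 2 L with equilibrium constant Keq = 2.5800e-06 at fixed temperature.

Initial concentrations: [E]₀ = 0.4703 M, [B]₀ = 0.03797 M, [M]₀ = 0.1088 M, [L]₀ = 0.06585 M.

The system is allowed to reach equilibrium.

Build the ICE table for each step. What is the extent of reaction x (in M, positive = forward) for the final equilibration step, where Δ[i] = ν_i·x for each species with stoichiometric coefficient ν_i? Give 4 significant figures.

x = -0.03291 M

Q₀ = 92.74 vs Keq = 2.5800e-06 ⇒ Q>K, reverse
Step 1:
                    E           B           M           L
  I            0.4703     0.03797      0.1088     0.06585
  C           0.09873     0.03291     0.06582    -0.06582
  E             0.569     0.07088      0.1746  3.2052e-05
  solve Keq expr → x = -0.03291; check Q = 2.5800e-06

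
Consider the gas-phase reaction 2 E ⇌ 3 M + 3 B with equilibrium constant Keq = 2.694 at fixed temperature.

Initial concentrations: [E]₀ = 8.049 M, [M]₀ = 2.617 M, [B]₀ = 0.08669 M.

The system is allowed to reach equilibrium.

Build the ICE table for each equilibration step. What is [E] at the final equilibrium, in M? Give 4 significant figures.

[E]_eq = 7.212 M

Q₀ = 1.8023e-04 vs Keq = 2.694 ⇒ Q<K, forward
Step 1:
                    E           M           B
  Initial       8.049       2.617     0.08669
  Change      -0.8366       1.255       1.255
  Equil         7.212       3.872       1.342
  solve Keq expr → x = 0.4183; check Q = 2.694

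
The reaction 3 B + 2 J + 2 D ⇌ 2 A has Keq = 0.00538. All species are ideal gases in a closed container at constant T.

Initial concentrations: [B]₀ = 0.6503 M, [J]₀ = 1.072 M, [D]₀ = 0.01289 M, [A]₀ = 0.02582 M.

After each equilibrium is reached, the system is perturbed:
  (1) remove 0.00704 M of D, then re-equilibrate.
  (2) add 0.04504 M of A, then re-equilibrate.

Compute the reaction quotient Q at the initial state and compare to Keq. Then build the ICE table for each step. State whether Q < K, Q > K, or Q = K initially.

Q₀ = 12.7; Q > K (proceeds reverse)

Q₀ = 12.7 vs Keq = 0.00538 ⇒ Q>K, reverse
Step 1:
                  B         J         D         A
  I          0.6503     1.072   0.01289   0.02582
  C         0.03619   0.02413   0.02413  -0.02413
  E          0.6865     1.096   0.03702  0.001693
  solve Keq expr → x = -0.01206; check Q = 0.00538
Then remove 0.00704 M of D.
Step 2:
                  B         J         D         A
  I          0.6865     1.096   0.02998  0.001693
  C       4.5925e-04 3.0616e-04 3.0616e-04 -3.0616e-04
  E           0.687     1.096   0.03028  0.001387
  solve Keq expr → x = -1.5308e-04; check Q = 0.00538
Then add 0.04504 M of A.
Step 3:
                  B         J         D         A
  I           0.687     1.096   0.03028   0.04643
  C         0.06371   0.04247   0.04247  -0.04247
  E          0.7507     1.139   0.07276  0.003953
  solve Keq expr → x = -0.02124; check Q = 0.00538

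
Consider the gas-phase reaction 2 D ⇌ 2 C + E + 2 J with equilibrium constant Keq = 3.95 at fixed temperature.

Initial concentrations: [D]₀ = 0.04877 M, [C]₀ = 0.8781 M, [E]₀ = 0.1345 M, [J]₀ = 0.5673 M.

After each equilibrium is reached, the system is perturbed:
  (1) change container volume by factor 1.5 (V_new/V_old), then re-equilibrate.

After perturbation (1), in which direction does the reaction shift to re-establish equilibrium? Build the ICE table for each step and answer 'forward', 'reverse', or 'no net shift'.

Q₀ = 14.03 vs Keq = 3.95 ⇒ Q>K, reverse
Step 1:
                    D           C           E           J
  init        0.04877      0.8781      0.1345      0.5673
  Δ           0.03035    -0.03035    -0.01517    -0.03035
  eq          0.07912      0.8478      0.1193       0.537
  solve Keq expr → x = -0.01517; check Q = 3.95
Then change container volume by factor 1.5 (V_new/V_old).
Step 2:
                    D           C           E           J
  init        0.05275      0.5652     0.07955       0.358
  Δ          -0.01955     0.01955    0.009775     0.01955
  eq           0.0332      0.5847     0.08933      0.3775
  solve Keq expr → x = 0.009775; check Q = 3.95

Direction: forward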